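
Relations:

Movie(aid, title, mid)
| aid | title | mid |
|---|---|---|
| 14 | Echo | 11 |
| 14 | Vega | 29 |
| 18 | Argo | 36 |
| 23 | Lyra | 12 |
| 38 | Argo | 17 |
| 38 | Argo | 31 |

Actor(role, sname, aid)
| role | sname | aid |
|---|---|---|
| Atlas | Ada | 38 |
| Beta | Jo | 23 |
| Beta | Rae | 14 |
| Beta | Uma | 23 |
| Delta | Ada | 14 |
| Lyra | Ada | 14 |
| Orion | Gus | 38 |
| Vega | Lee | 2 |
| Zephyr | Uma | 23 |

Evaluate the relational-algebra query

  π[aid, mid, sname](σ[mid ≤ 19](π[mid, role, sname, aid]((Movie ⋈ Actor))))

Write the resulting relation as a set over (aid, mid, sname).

{(14, 11, Ada), (14, 11, Rae), (23, 12, Jo), (23, 12, Uma), (38, 17, Ada), (38, 17, Gus)}

Movie ⋈ Actor (natural join on aid): {(14, Echo, 11, Beta, Rae), (14, Echo, 11, Delta, Ada), (14, Echo, 11, Lyra, Ada), (14, Vega, 29, Beta, Rae), (14, Vega, 29, Delta, Ada), (14, Vega, 29, Lyra, Ada), (23, Lyra, 12, Beta, Jo), (23, Lyra, 12, Beta, Uma), (23, Lyra, 12, Zephyr, Uma), (38, Argo, 17, Atlas, Ada), (38, Argo, 17, Orion, Gus), (38, Argo, 31, Atlas, Ada), (38, Argo, 31, Orion, Gus)}
π[mid, role, sname, aid]: project onto (mid, role, sname, aid) → {(11, Beta, Rae, 14), (11, Delta, Ada, 14), (11, Lyra, Ada, 14), (12, Beta, Jo, 23), (12, Beta, Uma, 23), (12, Zephyr, Uma, 23), (17, Atlas, Ada, 38), (17, Orion, Gus, 38), (29, Beta, Rae, 14), (29, Delta, Ada, 14), (29, Lyra, Ada, 14), (31, Atlas, Ada, 38), (31, Orion, Gus, 38)}
Apply σ_{mid ≤ 19}; surviving tuples: {(11, Beta, Rae, 14), (11, Delta, Ada, 14), (11, Lyra, Ada, 14), (12, Beta, Jo, 23), (12, Beta, Uma, 23), (12, Zephyr, Uma, 23), (17, Atlas, Ada, 38), (17, Orion, Gus, 38)}
π[aid, mid, sname]: project onto (aid, mid, sname) (2 duplicate(s) eliminated) → {(14, 11, Ada), (14, 11, Rae), (23, 12, Jo), (23, 12, Uma), (38, 17, Ada), (38, 17, Gus)}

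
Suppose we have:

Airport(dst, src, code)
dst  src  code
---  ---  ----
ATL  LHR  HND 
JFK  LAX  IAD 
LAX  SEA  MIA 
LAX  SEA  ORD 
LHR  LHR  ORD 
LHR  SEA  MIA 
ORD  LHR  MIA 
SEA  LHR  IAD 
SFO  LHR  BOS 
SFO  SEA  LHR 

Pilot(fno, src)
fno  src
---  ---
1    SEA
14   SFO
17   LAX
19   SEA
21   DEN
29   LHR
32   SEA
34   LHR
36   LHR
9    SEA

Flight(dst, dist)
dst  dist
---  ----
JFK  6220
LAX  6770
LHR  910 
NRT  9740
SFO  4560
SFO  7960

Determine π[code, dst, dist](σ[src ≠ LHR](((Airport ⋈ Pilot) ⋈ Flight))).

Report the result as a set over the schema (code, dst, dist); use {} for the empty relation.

{(IAD, JFK, 6220), (LHR, SFO, 4560), (LHR, SFO, 7960), (MIA, LAX, 6770), (MIA, LHR, 910), (ORD, LAX, 6770)}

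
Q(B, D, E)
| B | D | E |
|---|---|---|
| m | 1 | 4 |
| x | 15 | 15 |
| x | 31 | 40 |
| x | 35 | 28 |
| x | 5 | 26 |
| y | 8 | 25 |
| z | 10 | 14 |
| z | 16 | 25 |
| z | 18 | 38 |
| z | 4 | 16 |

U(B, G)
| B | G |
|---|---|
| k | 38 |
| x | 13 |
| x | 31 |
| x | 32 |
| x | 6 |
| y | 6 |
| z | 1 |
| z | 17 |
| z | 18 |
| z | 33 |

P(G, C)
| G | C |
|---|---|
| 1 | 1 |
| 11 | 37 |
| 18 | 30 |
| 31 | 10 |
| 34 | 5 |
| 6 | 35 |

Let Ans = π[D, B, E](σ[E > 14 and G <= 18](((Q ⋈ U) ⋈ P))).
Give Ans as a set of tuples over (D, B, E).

Joining Q and U on B yields {(x, 15, 15, 13), (x, 15, 15, 31), (x, 15, 15, 32), (x, 15, 15, 6), (x, 31, 40, 13), (x, 31, 40, 31), (x, 31, 40, 32), (x, 31, 40, 6), (x, 35, 28, 13), (x, 35, 28, 31), (x, 35, 28, 32), (x, 35, 28, 6), (x, 5, 26, 13), (x, 5, 26, 31), (x, 5, 26, 32), (x, 5, 26, 6), (y, 8, 25, 6), (z, 10, 14, 1), (z, 10, 14, 17), (z, 10, 14, 18), (z, 10, 14, 33), (z, 16, 25, 1), (z, 16, 25, 17), (z, 16, 25, 18), (z, 16, 25, 33), (z, 18, 38, 1), (z, 18, 38, 17), (z, 18, 38, 18), (z, 18, 38, 33), (z, 4, 16, 1), (z, 4, 16, 17), (z, 4, 16, 18), (z, 4, 16, 33)}.
Joining (Q ⋈ U) and P on G yields {(x, 15, 15, 31, 10), (x, 15, 15, 6, 35), (x, 31, 40, 31, 10), (x, 31, 40, 6, 35), (x, 35, 28, 31, 10), (x, 35, 28, 6, 35), (x, 5, 26, 31, 10), (x, 5, 26, 6, 35), (y, 8, 25, 6, 35), (z, 10, 14, 1, 1), (z, 10, 14, 18, 30), (z, 16, 25, 1, 1), (z, 16, 25, 18, 30), (z, 18, 38, 1, 1), (z, 18, 38, 18, 30), (z, 4, 16, 1, 1), (z, 4, 16, 18, 30)}.
Apply σ_{E > 14 and G <= 18}; surviving tuples: {(x, 15, 15, 6, 35), (x, 31, 40, 6, 35), (x, 35, 28, 6, 35), (x, 5, 26, 6, 35), (y, 8, 25, 6, 35), (z, 16, 25, 1, 1), (z, 16, 25, 18, 30), (z, 18, 38, 1, 1), (z, 18, 38, 18, 30), (z, 4, 16, 1, 1), (z, 4, 16, 18, 30)}
Keep only column(s) D, B, E (3 duplicate(s) eliminated): {(15, x, 15), (16, z, 25), (18, z, 38), (31, x, 40), (35, x, 28), (4, z, 16), (5, x, 26), (8, y, 25)}

{(15, x, 15), (16, z, 25), (18, z, 38), (31, x, 40), (35, x, 28), (4, z, 16), (5, x, 26), (8, y, 25)}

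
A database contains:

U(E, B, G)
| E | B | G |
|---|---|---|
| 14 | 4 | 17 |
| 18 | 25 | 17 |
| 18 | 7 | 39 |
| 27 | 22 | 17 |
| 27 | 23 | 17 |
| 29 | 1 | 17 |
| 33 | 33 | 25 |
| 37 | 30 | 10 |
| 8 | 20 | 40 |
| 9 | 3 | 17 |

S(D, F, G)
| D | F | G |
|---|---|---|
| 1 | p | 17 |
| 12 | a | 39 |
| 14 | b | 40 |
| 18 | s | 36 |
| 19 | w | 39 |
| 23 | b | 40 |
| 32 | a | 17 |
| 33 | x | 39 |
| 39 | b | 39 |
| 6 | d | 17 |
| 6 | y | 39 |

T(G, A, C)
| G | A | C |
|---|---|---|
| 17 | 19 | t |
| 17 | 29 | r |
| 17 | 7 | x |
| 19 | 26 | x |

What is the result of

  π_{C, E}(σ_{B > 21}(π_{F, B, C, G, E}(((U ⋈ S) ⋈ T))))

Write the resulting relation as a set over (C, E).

{(r, 18), (r, 27), (t, 18), (t, 27), (x, 18), (x, 27)}

Natural join on G: {(14, 4, 17, 1, p), (14, 4, 17, 32, a), (14, 4, 17, 6, d), (18, 25, 17, 1, p), (18, 25, 17, 32, a), (18, 25, 17, 6, d), (18, 7, 39, 12, a), (18, 7, 39, 19, w), (18, 7, 39, 33, x), (18, 7, 39, 39, b), (18, 7, 39, 6, y), (27, 22, 17, 1, p), (27, 22, 17, 32, a), (27, 22, 17, 6, d), (27, 23, 17, 1, p), (27, 23, 17, 32, a), (27, 23, 17, 6, d), (29, 1, 17, 1, p), (29, 1, 17, 32, a), (29, 1, 17, 6, d), (8, 20, 40, 14, b), (8, 20, 40, 23, b), (9, 3, 17, 1, p), (9, 3, 17, 32, a), (9, 3, 17, 6, d)}
Natural join on G: {(14, 4, 17, 1, p, 19, t), (14, 4, 17, 1, p, 29, r), (14, 4, 17, 1, p, 7, x), (14, 4, 17, 32, a, 19, t), (14, 4, 17, 32, a, 29, r), (14, 4, 17, 32, a, 7, x), (14, 4, 17, 6, d, 19, t), (14, 4, 17, 6, d, 29, r), (14, 4, 17, 6, d, 7, x), (18, 25, 17, 1, p, 19, t), (18, 25, 17, 1, p, 29, r), (18, 25, 17, 1, p, 7, x), (18, 25, 17, 32, a, 19, t), (18, 25, 17, 32, a, 29, r), (18, 25, 17, 32, a, 7, x), (18, 25, 17, 6, d, 19, t), (18, 25, 17, 6, d, 29, r), (18, 25, 17, 6, d, 7, x), (27, 22, 17, 1, p, 19, t), (27, 22, 17, 1, p, 29, r), (27, 22, 17, 1, p, 7, x), (27, 22, 17, 32, a, 19, t), (27, 22, 17, 32, a, 29, r), (27, 22, 17, 32, a, 7, x), (27, 22, 17, 6, d, 19, t), (27, 22, 17, 6, d, 29, r), (27, 22, 17, 6, d, 7, x), (27, 23, 17, 1, p, 19, t), (27, 23, 17, 1, p, 29, r), (27, 23, 17, 1, p, 7, x), (27, 23, 17, 32, a, 19, t), (27, 23, 17, 32, a, 29, r), (27, 23, 17, 32, a, 7, x), (27, 23, 17, 6, d, 19, t), (27, 23, 17, 6, d, 29, r), (27, 23, 17, 6, d, 7, x), (29, 1, 17, 1, p, 19, t), (29, 1, 17, 1, p, 29, r), (29, 1, 17, 1, p, 7, x), (29, 1, 17, 32, a, 19, t), (29, 1, 17, 32, a, 29, r), (29, 1, 17, 32, a, 7, x), (29, 1, 17, 6, d, 19, t), (29, 1, 17, 6, d, 29, r), (29, 1, 17, 6, d, 7, x), (9, 3, 17, 1, p, 19, t), (9, 3, 17, 1, p, 29, r), (9, 3, 17, 1, p, 7, x), (9, 3, 17, 32, a, 19, t), (9, 3, 17, 32, a, 29, r), (9, 3, 17, 32, a, 7, x), (9, 3, 17, 6, d, 19, t), (9, 3, 17, 6, d, 29, r), (9, 3, 17, 6, d, 7, x)}
π_{F, B, C, G, E} gives {(a, 1, r, 17, 29), (a, 1, t, 17, 29), (a, 1, x, 17, 29), (a, 22, r, 17, 27), (a, 22, t, 17, 27), (a, 22, x, 17, 27), (a, 23, r, 17, 27), (a, 23, t, 17, 27), (a, 23, x, 17, 27), (a, 25, r, 17, 18), (a, 25, t, 17, 18), (a, 25, x, 17, 18), (a, 3, r, 17, 9), (a, 3, t, 17, 9), (a, 3, x, 17, 9), (a, 4, r, 17, 14), (a, 4, t, 17, 14), (a, 4, x, 17, 14), (d, 1, r, 17, 29), (d, 1, t, 17, 29), (d, 1, x, 17, 29), (d, 22, r, 17, 27), (d, 22, t, 17, 27), (d, 22, x, 17, 27), (d, 23, r, 17, 27), (d, 23, t, 17, 27), (d, 23, x, 17, 27), (d, 25, r, 17, 18), (d, 25, t, 17, 18), (d, 25, x, 17, 18), (d, 3, r, 17, 9), (d, 3, t, 17, 9), (d, 3, x, 17, 9), (d, 4, r, 17, 14), (d, 4, t, 17, 14), (d, 4, x, 17, 14), (p, 1, r, 17, 29), (p, 1, t, 17, 29), (p, 1, x, 17, 29), (p, 22, r, 17, 27), (p, 22, t, 17, 27), (p, 22, x, 17, 27), (p, 23, r, 17, 27), (p, 23, t, 17, 27), (p, 23, x, 17, 27), (p, 25, r, 17, 18), (p, 25, t, 17, 18), (p, 25, x, 17, 18), (p, 3, r, 17, 9), (p, 3, t, 17, 9), (p, 3, x, 17, 9), (p, 4, r, 17, 14), (p, 4, t, 17, 14), (p, 4, x, 17, 14)}.
Filtering on B > 21 leaves {(a, 22, r, 17, 27), (a, 22, t, 17, 27), (a, 22, x, 17, 27), (a, 23, r, 17, 27), (a, 23, t, 17, 27), (a, 23, x, 17, 27), (a, 25, r, 17, 18), (a, 25, t, 17, 18), (a, 25, x, 17, 18), (d, 22, r, 17, 27), (d, 22, t, 17, 27), (d, 22, x, 17, 27), (d, 23, r, 17, 27), (d, 23, t, 17, 27), (d, 23, x, 17, 27), (d, 25, r, 17, 18), (d, 25, t, 17, 18), (d, 25, x, 17, 18), (p, 22, r, 17, 27), (p, 22, t, 17, 27), (p, 22, x, 17, 27), (p, 23, r, 17, 27), (p, 23, t, 17, 27), (p, 23, x, 17, 27), (p, 25, r, 17, 18), (p, 25, t, 17, 18), (p, 25, x, 17, 18)}.
π_{C, E} gives {(r, 18), (r, 27), (t, 18), (t, 27), (x, 18), (x, 27)} (21 duplicate(s) eliminated).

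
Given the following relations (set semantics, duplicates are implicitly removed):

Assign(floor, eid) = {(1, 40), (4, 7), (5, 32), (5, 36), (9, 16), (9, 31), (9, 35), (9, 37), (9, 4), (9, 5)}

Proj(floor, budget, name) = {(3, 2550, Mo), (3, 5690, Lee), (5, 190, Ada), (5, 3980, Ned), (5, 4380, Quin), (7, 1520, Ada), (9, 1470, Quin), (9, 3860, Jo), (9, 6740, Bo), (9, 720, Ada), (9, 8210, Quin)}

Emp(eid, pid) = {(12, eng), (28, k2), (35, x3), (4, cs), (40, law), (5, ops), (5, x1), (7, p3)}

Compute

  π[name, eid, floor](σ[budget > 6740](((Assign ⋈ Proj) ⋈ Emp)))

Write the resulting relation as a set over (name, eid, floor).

Natural join on floor: {(5, 32, 190, Ada), (5, 32, 3980, Ned), (5, 32, 4380, Quin), (5, 36, 190, Ada), (5, 36, 3980, Ned), (5, 36, 4380, Quin), (9, 16, 1470, Quin), (9, 16, 3860, Jo), (9, 16, 6740, Bo), (9, 16, 720, Ada), (9, 16, 8210, Quin), (9, 31, 1470, Quin), (9, 31, 3860, Jo), (9, 31, 6740, Bo), (9, 31, 720, Ada), (9, 31, 8210, Quin), (9, 35, 1470, Quin), (9, 35, 3860, Jo), (9, 35, 6740, Bo), (9, 35, 720, Ada), (9, 35, 8210, Quin), (9, 37, 1470, Quin), (9, 37, 3860, Jo), (9, 37, 6740, Bo), (9, 37, 720, Ada), (9, 37, 8210, Quin), (9, 4, 1470, Quin), (9, 4, 3860, Jo), (9, 4, 6740, Bo), (9, 4, 720, Ada), (9, 4, 8210, Quin), (9, 5, 1470, Quin), (9, 5, 3860, Jo), (9, 5, 6740, Bo), (9, 5, 720, Ada), (9, 5, 8210, Quin)}
Natural join on eid: {(9, 35, 1470, Quin, x3), (9, 35, 3860, Jo, x3), (9, 35, 6740, Bo, x3), (9, 35, 720, Ada, x3), (9, 35, 8210, Quin, x3), (9, 4, 1470, Quin, cs), (9, 4, 3860, Jo, cs), (9, 4, 6740, Bo, cs), (9, 4, 720, Ada, cs), (9, 4, 8210, Quin, cs), (9, 5, 1470, Quin, ops), (9, 5, 1470, Quin, x1), (9, 5, 3860, Jo, ops), (9, 5, 3860, Jo, x1), (9, 5, 6740, Bo, ops), (9, 5, 6740, Bo, x1), (9, 5, 720, Ada, ops), (9, 5, 720, Ada, x1), (9, 5, 8210, Quin, ops), (9, 5, 8210, Quin, x1)}
Apply σ_{budget > 6740}; surviving tuples: {(9, 35, 8210, Quin, x3), (9, 4, 8210, Quin, cs), (9, 5, 8210, Quin, ops), (9, 5, 8210, Quin, x1)}
π_{name, eid, floor} gives {(Quin, 35, 9), (Quin, 4, 9), (Quin, 5, 9)} (1 duplicate(s) eliminated).

{(Quin, 35, 9), (Quin, 4, 9), (Quin, 5, 9)}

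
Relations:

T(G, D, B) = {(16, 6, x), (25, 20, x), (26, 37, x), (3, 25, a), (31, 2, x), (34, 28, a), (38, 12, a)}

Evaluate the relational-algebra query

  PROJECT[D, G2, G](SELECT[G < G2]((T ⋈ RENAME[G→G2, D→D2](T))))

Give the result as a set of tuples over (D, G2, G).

{(20, 26, 25), (20, 31, 25), (25, 34, 3), (25, 38, 3), (28, 38, 34), (37, 31, 26), (6, 25, 16), (6, 26, 16), (6, 31, 16)}

ρ[G→G2, D→D2]: schema becomes (G2, D2, B); tuples unchanged.
T ⋈ RENAME[G→G2, D→D2](T) (natural join on B): {(16, 6, x, 16, 6), (16, 6, x, 25, 20), (16, 6, x, 26, 37), (16, 6, x, 31, 2), (25, 20, x, 16, 6), (25, 20, x, 25, 20), (25, 20, x, 26, 37), (25, 20, x, 31, 2), (26, 37, x, 16, 6), (26, 37, x, 25, 20), (26, 37, x, 26, 37), (26, 37, x, 31, 2), (3, 25, a, 3, 25), (3, 25, a, 34, 28), (3, 25, a, 38, 12), (31, 2, x, 16, 6), (31, 2, x, 25, 20), (31, 2, x, 26, 37), (31, 2, x, 31, 2), (34, 28, a, 3, 25), (34, 28, a, 34, 28), (34, 28, a, 38, 12), (38, 12, a, 3, 25), (38, 12, a, 34, 28), (38, 12, a, 38, 12)}
Selection G < G2: {(16, 6, x, 25, 20), (16, 6, x, 26, 37), (16, 6, x, 31, 2), (25, 20, x, 26, 37), (25, 20, x, 31, 2), (26, 37, x, 31, 2), (3, 25, a, 34, 28), (3, 25, a, 38, 12), (34, 28, a, 38, 12)}
π[D, G2, G]: project onto (D, G2, G) → {(20, 26, 25), (20, 31, 25), (25, 34, 3), (25, 38, 3), (28, 38, 34), (37, 31, 26), (6, 25, 16), (6, 26, 16), (6, 31, 16)}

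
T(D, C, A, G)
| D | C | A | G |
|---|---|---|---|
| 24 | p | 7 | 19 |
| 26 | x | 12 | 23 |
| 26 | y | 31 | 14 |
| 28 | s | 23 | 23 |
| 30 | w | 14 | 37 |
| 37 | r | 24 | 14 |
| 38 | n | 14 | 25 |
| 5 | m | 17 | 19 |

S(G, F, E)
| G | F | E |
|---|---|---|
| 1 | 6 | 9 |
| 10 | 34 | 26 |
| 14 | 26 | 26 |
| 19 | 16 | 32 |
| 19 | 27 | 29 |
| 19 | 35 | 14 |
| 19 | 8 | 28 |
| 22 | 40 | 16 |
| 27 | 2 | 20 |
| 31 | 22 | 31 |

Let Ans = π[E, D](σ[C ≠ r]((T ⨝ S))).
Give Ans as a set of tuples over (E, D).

{(14, 24), (14, 5), (26, 26), (28, 24), (28, 5), (29, 24), (29, 5), (32, 24), (32, 5)}

Natural join on G: {(24, p, 7, 19, 16, 32), (24, p, 7, 19, 27, 29), (24, p, 7, 19, 35, 14), (24, p, 7, 19, 8, 28), (26, y, 31, 14, 26, 26), (37, r, 24, 14, 26, 26), (5, m, 17, 19, 16, 32), (5, m, 17, 19, 27, 29), (5, m, 17, 19, 35, 14), (5, m, 17, 19, 8, 28)}
Filtering on C ≠ r leaves {(24, p, 7, 19, 16, 32), (24, p, 7, 19, 27, 29), (24, p, 7, 19, 35, 14), (24, p, 7, 19, 8, 28), (26, y, 31, 14, 26, 26), (5, m, 17, 19, 16, 32), (5, m, 17, 19, 27, 29), (5, m, 17, 19, 35, 14), (5, m, 17, 19, 8, 28)}.
π[E, D]: project onto (E, D) → {(14, 24), (14, 5), (26, 26), (28, 24), (28, 5), (29, 24), (29, 5), (32, 24), (32, 5)}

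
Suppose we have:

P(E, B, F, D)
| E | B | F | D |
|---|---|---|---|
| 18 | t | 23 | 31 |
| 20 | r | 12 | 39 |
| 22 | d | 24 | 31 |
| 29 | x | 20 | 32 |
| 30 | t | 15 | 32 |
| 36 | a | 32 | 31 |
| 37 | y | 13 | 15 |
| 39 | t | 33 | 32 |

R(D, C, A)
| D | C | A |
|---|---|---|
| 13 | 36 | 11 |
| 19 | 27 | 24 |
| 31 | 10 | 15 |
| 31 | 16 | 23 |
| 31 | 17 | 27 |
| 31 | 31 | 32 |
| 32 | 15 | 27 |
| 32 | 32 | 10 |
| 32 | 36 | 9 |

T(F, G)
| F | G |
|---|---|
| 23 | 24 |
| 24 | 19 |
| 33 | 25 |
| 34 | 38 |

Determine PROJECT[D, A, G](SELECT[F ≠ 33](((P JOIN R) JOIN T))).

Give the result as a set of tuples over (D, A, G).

P ⋈ R (natural join on D): {(18, t, 23, 31, 10, 15), (18, t, 23, 31, 16, 23), (18, t, 23, 31, 17, 27), (18, t, 23, 31, 31, 32), (22, d, 24, 31, 10, 15), (22, d, 24, 31, 16, 23), (22, d, 24, 31, 17, 27), (22, d, 24, 31, 31, 32), (29, x, 20, 32, 15, 27), (29, x, 20, 32, 32, 10), (29, x, 20, 32, 36, 9), (30, t, 15, 32, 15, 27), (30, t, 15, 32, 32, 10), (30, t, 15, 32, 36, 9), (36, a, 32, 31, 10, 15), (36, a, 32, 31, 16, 23), (36, a, 32, 31, 17, 27), (36, a, 32, 31, 31, 32), (39, t, 33, 32, 15, 27), (39, t, 33, 32, 32, 10), (39, t, 33, 32, 36, 9)}
(P JOIN R) ⋈ T (natural join on F): {(18, t, 23, 31, 10, 15, 24), (18, t, 23, 31, 16, 23, 24), (18, t, 23, 31, 17, 27, 24), (18, t, 23, 31, 31, 32, 24), (22, d, 24, 31, 10, 15, 19), (22, d, 24, 31, 16, 23, 19), (22, d, 24, 31, 17, 27, 19), (22, d, 24, 31, 31, 32, 19), (39, t, 33, 32, 15, 27, 25), (39, t, 33, 32, 32, 10, 25), (39, t, 33, 32, 36, 9, 25)}
Selection F ≠ 33: {(18, t, 23, 31, 10, 15, 24), (18, t, 23, 31, 16, 23, 24), (18, t, 23, 31, 17, 27, 24), (18, t, 23, 31, 31, 32, 24), (22, d, 24, 31, 10, 15, 19), (22, d, 24, 31, 16, 23, 19), (22, d, 24, 31, 17, 27, 19), (22, d, 24, 31, 31, 32, 19)}
π[D, A, G]: project onto (D, A, G) → {(31, 15, 19), (31, 15, 24), (31, 23, 19), (31, 23, 24), (31, 27, 19), (31, 27, 24), (31, 32, 19), (31, 32, 24)}

{(31, 15, 19), (31, 15, 24), (31, 23, 19), (31, 23, 24), (31, 27, 19), (31, 27, 24), (31, 32, 19), (31, 32, 24)}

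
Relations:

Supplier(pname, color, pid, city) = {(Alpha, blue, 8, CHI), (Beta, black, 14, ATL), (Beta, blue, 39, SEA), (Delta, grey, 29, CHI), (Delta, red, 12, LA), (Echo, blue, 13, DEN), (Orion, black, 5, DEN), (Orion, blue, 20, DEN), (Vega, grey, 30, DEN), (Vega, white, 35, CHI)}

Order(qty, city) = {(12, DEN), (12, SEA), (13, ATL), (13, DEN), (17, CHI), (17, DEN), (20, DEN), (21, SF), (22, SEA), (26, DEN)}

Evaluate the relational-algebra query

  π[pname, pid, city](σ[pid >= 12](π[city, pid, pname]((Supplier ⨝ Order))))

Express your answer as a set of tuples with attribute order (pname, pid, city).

{(Beta, 14, ATL), (Beta, 39, SEA), (Delta, 29, CHI), (Echo, 13, DEN), (Orion, 20, DEN), (Vega, 30, DEN), (Vega, 35, CHI)}

Joining Supplier and Order on city yields {(Alpha, blue, 8, CHI, 17), (Beta, black, 14, ATL, 13), (Beta, blue, 39, SEA, 12), (Beta, blue, 39, SEA, 22), (Delta, grey, 29, CHI, 17), (Echo, blue, 13, DEN, 12), (Echo, blue, 13, DEN, 13), (Echo, blue, 13, DEN, 17), (Echo, blue, 13, DEN, 20), (Echo, blue, 13, DEN, 26), (Orion, black, 5, DEN, 12), (Orion, black, 5, DEN, 13), (Orion, black, 5, DEN, 17), (Orion, black, 5, DEN, 20), (Orion, black, 5, DEN, 26), (Orion, blue, 20, DEN, 12), (Orion, blue, 20, DEN, 13), (Orion, blue, 20, DEN, 17), (Orion, blue, 20, DEN, 20), (Orion, blue, 20, DEN, 26), (Vega, grey, 30, DEN, 12), (Vega, grey, 30, DEN, 13), (Vega, grey, 30, DEN, 17), (Vega, grey, 30, DEN, 20), (Vega, grey, 30, DEN, 26), (Vega, white, 35, CHI, 17)}.
π_{city, pid, pname} gives {(ATL, 14, Beta), (CHI, 29, Delta), (CHI, 35, Vega), (CHI, 8, Alpha), (DEN, 13, Echo), (DEN, 20, Orion), (DEN, 30, Vega), (DEN, 5, Orion), (SEA, 39, Beta)} (17 duplicate(s) eliminated).
Apply σ_{pid >= 12}; surviving tuples: {(ATL, 14, Beta), (CHI, 29, Delta), (CHI, 35, Vega), (DEN, 13, Echo), (DEN, 20, Orion), (DEN, 30, Vega), (SEA, 39, Beta)}
π_{pname, pid, city} gives {(Beta, 14, ATL), (Beta, 39, SEA), (Delta, 29, CHI), (Echo, 13, DEN), (Orion, 20, DEN), (Vega, 30, DEN), (Vega, 35, CHI)}.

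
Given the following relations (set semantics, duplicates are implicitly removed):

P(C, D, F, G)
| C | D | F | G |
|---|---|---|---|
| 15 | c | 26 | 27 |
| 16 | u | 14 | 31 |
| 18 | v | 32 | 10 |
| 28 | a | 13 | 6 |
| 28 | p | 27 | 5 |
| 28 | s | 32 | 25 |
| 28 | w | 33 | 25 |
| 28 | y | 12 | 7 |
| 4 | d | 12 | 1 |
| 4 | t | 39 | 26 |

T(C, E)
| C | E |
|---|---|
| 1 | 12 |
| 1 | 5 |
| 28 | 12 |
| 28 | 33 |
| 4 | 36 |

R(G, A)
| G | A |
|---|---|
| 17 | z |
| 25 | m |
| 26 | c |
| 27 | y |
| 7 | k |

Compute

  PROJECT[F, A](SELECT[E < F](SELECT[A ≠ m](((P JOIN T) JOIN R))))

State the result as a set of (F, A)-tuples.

P ⋈ T (natural join on C): {(28, a, 13, 6, 12), (28, a, 13, 6, 33), (28, p, 27, 5, 12), (28, p, 27, 5, 33), (28, s, 32, 25, 12), (28, s, 32, 25, 33), (28, w, 33, 25, 12), (28, w, 33, 25, 33), (28, y, 12, 7, 12), (28, y, 12, 7, 33), (4, d, 12, 1, 36), (4, t, 39, 26, 36)}
(P JOIN T) ⋈ R (natural join on G): {(28, s, 32, 25, 12, m), (28, s, 32, 25, 33, m), (28, w, 33, 25, 12, m), (28, w, 33, 25, 33, m), (28, y, 12, 7, 12, k), (28, y, 12, 7, 33, k), (4, t, 39, 26, 36, c)}
Apply σ_{A ≠ m}; surviving tuples: {(28, y, 12, 7, 12, k), (28, y, 12, 7, 33, k), (4, t, 39, 26, 36, c)}
Apply σ_{E < F}; surviving tuples: {(4, t, 39, 26, 36, c)}
π_{F, A} gives {(39, c)}.

{(39, c)}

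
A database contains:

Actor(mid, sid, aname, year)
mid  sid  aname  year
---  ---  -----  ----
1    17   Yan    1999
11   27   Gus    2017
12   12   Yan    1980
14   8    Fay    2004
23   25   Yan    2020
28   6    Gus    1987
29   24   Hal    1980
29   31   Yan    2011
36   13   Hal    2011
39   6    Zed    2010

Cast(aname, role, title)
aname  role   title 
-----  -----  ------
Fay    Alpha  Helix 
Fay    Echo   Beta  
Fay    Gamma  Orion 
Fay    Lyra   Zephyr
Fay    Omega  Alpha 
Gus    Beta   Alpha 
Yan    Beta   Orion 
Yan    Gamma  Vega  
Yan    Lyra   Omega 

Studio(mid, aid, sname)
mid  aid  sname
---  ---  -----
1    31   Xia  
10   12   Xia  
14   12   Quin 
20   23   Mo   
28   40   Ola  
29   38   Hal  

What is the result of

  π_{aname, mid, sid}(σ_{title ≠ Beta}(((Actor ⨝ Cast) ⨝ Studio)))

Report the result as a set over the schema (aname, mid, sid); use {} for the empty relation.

Joining Actor and Cast on aname yields {(1, 17, Yan, 1999, Beta, Orion), (1, 17, Yan, 1999, Gamma, Vega), (1, 17, Yan, 1999, Lyra, Omega), (11, 27, Gus, 2017, Beta, Alpha), (12, 12, Yan, 1980, Beta, Orion), (12, 12, Yan, 1980, Gamma, Vega), (12, 12, Yan, 1980, Lyra, Omega), (14, 8, Fay, 2004, Alpha, Helix), (14, 8, Fay, 2004, Echo, Beta), (14, 8, Fay, 2004, Gamma, Orion), (14, 8, Fay, 2004, Lyra, Zephyr), (14, 8, Fay, 2004, Omega, Alpha), (23, 25, Yan, 2020, Beta, Orion), (23, 25, Yan, 2020, Gamma, Vega), (23, 25, Yan, 2020, Lyra, Omega), (28, 6, Gus, 1987, Beta, Alpha), (29, 31, Yan, 2011, Beta, Orion), (29, 31, Yan, 2011, Gamma, Vega), (29, 31, Yan, 2011, Lyra, Omega)}.
Joining (Actor ⨝ Cast) and Studio on mid yields {(1, 17, Yan, 1999, Beta, Orion, 31, Xia), (1, 17, Yan, 1999, Gamma, Vega, 31, Xia), (1, 17, Yan, 1999, Lyra, Omega, 31, Xia), (14, 8, Fay, 2004, Alpha, Helix, 12, Quin), (14, 8, Fay, 2004, Echo, Beta, 12, Quin), (14, 8, Fay, 2004, Gamma, Orion, 12, Quin), (14, 8, Fay, 2004, Lyra, Zephyr, 12, Quin), (14, 8, Fay, 2004, Omega, Alpha, 12, Quin), (28, 6, Gus, 1987, Beta, Alpha, 40, Ola), (29, 31, Yan, 2011, Beta, Orion, 38, Hal), (29, 31, Yan, 2011, Gamma, Vega, 38, Hal), (29, 31, Yan, 2011, Lyra, Omega, 38, Hal)}.
Selection title ≠ Beta: {(1, 17, Yan, 1999, Beta, Orion, 31, Xia), (1, 17, Yan, 1999, Gamma, Vega, 31, Xia), (1, 17, Yan, 1999, Lyra, Omega, 31, Xia), (14, 8, Fay, 2004, Alpha, Helix, 12, Quin), (14, 8, Fay, 2004, Gamma, Orion, 12, Quin), (14, 8, Fay, 2004, Lyra, Zephyr, 12, Quin), (14, 8, Fay, 2004, Omega, Alpha, 12, Quin), (28, 6, Gus, 1987, Beta, Alpha, 40, Ola), (29, 31, Yan, 2011, Beta, Orion, 38, Hal), (29, 31, Yan, 2011, Gamma, Vega, 38, Hal), (29, 31, Yan, 2011, Lyra, Omega, 38, Hal)}
π_{aname, mid, sid} gives {(Fay, 14, 8), (Gus, 28, 6), (Yan, 1, 17), (Yan, 29, 31)} (7 duplicate(s) eliminated).

{(Fay, 14, 8), (Gus, 28, 6), (Yan, 1, 17), (Yan, 29, 31)}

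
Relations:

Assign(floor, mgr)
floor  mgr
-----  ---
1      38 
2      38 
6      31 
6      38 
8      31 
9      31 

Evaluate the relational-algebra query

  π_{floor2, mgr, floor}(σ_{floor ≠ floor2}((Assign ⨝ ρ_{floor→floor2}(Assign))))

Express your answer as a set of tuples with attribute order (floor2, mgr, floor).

{(1, 38, 2), (1, 38, 6), (2, 38, 1), (2, 38, 6), (6, 31, 8), (6, 31, 9), (6, 38, 1), (6, 38, 2), (8, 31, 6), (8, 31, 9), (9, 31, 6), (9, 31, 8)}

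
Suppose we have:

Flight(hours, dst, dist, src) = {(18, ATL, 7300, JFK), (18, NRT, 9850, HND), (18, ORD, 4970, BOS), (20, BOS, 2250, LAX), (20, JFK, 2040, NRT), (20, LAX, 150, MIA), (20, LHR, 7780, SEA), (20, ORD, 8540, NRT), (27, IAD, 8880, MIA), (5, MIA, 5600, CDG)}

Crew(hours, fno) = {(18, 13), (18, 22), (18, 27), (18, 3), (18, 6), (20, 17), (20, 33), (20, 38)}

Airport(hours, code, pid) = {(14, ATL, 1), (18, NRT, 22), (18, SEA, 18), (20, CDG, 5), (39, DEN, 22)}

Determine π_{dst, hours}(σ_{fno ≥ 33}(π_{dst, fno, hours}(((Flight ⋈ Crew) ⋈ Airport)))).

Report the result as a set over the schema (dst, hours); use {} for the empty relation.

{(BOS, 20), (JFK, 20), (LAX, 20), (LHR, 20), (ORD, 20)}

Natural join on hours: {(18, ATL, 7300, JFK, 13), (18, ATL, 7300, JFK, 22), (18, ATL, 7300, JFK, 27), (18, ATL, 7300, JFK, 3), (18, ATL, 7300, JFK, 6), (18, NRT, 9850, HND, 13), (18, NRT, 9850, HND, 22), (18, NRT, 9850, HND, 27), (18, NRT, 9850, HND, 3), (18, NRT, 9850, HND, 6), (18, ORD, 4970, BOS, 13), (18, ORD, 4970, BOS, 22), (18, ORD, 4970, BOS, 27), (18, ORD, 4970, BOS, 3), (18, ORD, 4970, BOS, 6), (20, BOS, 2250, LAX, 17), (20, BOS, 2250, LAX, 33), (20, BOS, 2250, LAX, 38), (20, JFK, 2040, NRT, 17), (20, JFK, 2040, NRT, 33), (20, JFK, 2040, NRT, 38), (20, LAX, 150, MIA, 17), (20, LAX, 150, MIA, 33), (20, LAX, 150, MIA, 38), (20, LHR, 7780, SEA, 17), (20, LHR, 7780, SEA, 33), (20, LHR, 7780, SEA, 38), (20, ORD, 8540, NRT, 17), (20, ORD, 8540, NRT, 33), (20, ORD, 8540, NRT, 38)}
Natural join on hours: {(18, ATL, 7300, JFK, 13, NRT, 22), (18, ATL, 7300, JFK, 13, SEA, 18), (18, ATL, 7300, JFK, 22, NRT, 22), (18, ATL, 7300, JFK, 22, SEA, 18), (18, ATL, 7300, JFK, 27, NRT, 22), (18, ATL, 7300, JFK, 27, SEA, 18), (18, ATL, 7300, JFK, 3, NRT, 22), (18, ATL, 7300, JFK, 3, SEA, 18), (18, ATL, 7300, JFK, 6, NRT, 22), (18, ATL, 7300, JFK, 6, SEA, 18), (18, NRT, 9850, HND, 13, NRT, 22), (18, NRT, 9850, HND, 13, SEA, 18), (18, NRT, 9850, HND, 22, NRT, 22), (18, NRT, 9850, HND, 22, SEA, 18), (18, NRT, 9850, HND, 27, NRT, 22), (18, NRT, 9850, HND, 27, SEA, 18), (18, NRT, 9850, HND, 3, NRT, 22), (18, NRT, 9850, HND, 3, SEA, 18), (18, NRT, 9850, HND, 6, NRT, 22), (18, NRT, 9850, HND, 6, SEA, 18), (18, ORD, 4970, BOS, 13, NRT, 22), (18, ORD, 4970, BOS, 13, SEA, 18), (18, ORD, 4970, BOS, 22, NRT, 22), (18, ORD, 4970, BOS, 22, SEA, 18), (18, ORD, 4970, BOS, 27, NRT, 22), (18, ORD, 4970, BOS, 27, SEA, 18), (18, ORD, 4970, BOS, 3, NRT, 22), (18, ORD, 4970, BOS, 3, SEA, 18), (18, ORD, 4970, BOS, 6, NRT, 22), (18, ORD, 4970, BOS, 6, SEA, 18), (20, BOS, 2250, LAX, 17, CDG, 5), (20, BOS, 2250, LAX, 33, CDG, 5), (20, BOS, 2250, LAX, 38, CDG, 5), (20, JFK, 2040, NRT, 17, CDG, 5), (20, JFK, 2040, NRT, 33, CDG, 5), (20, JFK, 2040, NRT, 38, CDG, 5), (20, LAX, 150, MIA, 17, CDG, 5), (20, LAX, 150, MIA, 33, CDG, 5), (20, LAX, 150, MIA, 38, CDG, 5), (20, LHR, 7780, SEA, 17, CDG, 5), (20, LHR, 7780, SEA, 33, CDG, 5), (20, LHR, 7780, SEA, 38, CDG, 5), (20, ORD, 8540, NRT, 17, CDG, 5), (20, ORD, 8540, NRT, 33, CDG, 5), (20, ORD, 8540, NRT, 38, CDG, 5)}
Keep only column(s) dst, fno, hours (15 duplicate(s) eliminated): {(ATL, 13, 18), (ATL, 22, 18), (ATL, 27, 18), (ATL, 3, 18), (ATL, 6, 18), (BOS, 17, 20), (BOS, 33, 20), (BOS, 38, 20), (JFK, 17, 20), (JFK, 33, 20), (JFK, 38, 20), (LAX, 17, 20), (LAX, 33, 20), (LAX, 38, 20), (LHR, 17, 20), (LHR, 33, 20), (LHR, 38, 20), (NRT, 13, 18), (NRT, 22, 18), (NRT, 27, 18), (NRT, 3, 18), (NRT, 6, 18), (ORD, 13, 18), (ORD, 17, 20), (ORD, 22, 18), (ORD, 27, 18), (ORD, 3, 18), (ORD, 33, 20), (ORD, 38, 20), (ORD, 6, 18)}
σ[fno ≥ 33]: keep tuples satisfying fno ≥ 33 → {(BOS, 33, 20), (BOS, 38, 20), (JFK, 33, 20), (JFK, 38, 20), (LAX, 33, 20), (LAX, 38, 20), (LHR, 33, 20), (LHR, 38, 20), (ORD, 33, 20), (ORD, 38, 20)}
Keep only column(s) dst, hours (5 duplicate(s) eliminated): {(BOS, 20), (JFK, 20), (LAX, 20), (LHR, 20), (ORD, 20)}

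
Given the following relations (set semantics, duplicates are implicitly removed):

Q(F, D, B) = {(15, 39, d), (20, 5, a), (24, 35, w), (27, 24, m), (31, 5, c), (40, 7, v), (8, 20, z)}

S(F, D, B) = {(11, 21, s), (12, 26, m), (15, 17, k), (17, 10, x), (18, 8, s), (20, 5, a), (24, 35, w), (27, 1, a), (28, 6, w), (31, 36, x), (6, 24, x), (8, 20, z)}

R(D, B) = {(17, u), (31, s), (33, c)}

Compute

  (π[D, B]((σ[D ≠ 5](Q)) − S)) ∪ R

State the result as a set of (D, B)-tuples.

σ[D ≠ 5]: keep tuples satisfying D ≠ 5 → {(15, 39, d), (24, 35, w), (27, 24, m), (40, 7, v), (8, 20, z)}
Difference: {(15, 39, d), (24, 35, w), (27, 24, m), (40, 7, v), (8, 20, z)} with {(11, 21, s), (12, 26, m), (15, 17, k), (17, 10, x), (18, 8, s), (20, 5, a), (24, 35, w), (27, 1, a), (28, 6, w), (31, 36, x), (6, 24, x), (8, 20, z)} → {(15, 39, d), (27, 24, m), (40, 7, v)}
Keep only column(s) D, B: {(24, m), (39, d), (7, v)}
Union: {(24, m), (39, d), (7, v)} with {(17, u), (31, s), (33, c)} → {(17, u), (24, m), (31, s), (33, c), (39, d), (7, v)}

{(17, u), (24, m), (31, s), (33, c), (39, d), (7, v)}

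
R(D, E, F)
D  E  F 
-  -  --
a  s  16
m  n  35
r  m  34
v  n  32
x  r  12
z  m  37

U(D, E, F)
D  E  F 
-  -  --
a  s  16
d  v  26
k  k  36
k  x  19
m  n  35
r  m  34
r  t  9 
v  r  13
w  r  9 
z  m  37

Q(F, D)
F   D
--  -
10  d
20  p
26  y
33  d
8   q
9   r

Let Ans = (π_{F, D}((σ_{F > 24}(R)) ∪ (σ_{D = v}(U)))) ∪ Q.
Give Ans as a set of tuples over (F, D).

σ[F > 24]: keep tuples satisfying F > 24 → {(m, n, 35), (r, m, 34), (v, n, 32), (z, m, 37)}
σ[D = v]: keep tuples satisfying D = v → {(v, r, 13)}
Union: {(m, n, 35), (r, m, 34), (v, n, 32), (z, m, 37)} with {(v, r, 13)} → {(m, n, 35), (r, m, 34), (v, n, 32), (v, r, 13), (z, m, 37)}
π_{F, D} gives {(13, v), (32, v), (34, r), (35, m), (37, z)}.
Union: {(13, v), (32, v), (34, r), (35, m), (37, z)} with {(10, d), (20, p), (26, y), (33, d), (8, q), (9, r)} → {(10, d), (13, v), (20, p), (26, y), (32, v), (33, d), (34, r), (35, m), (37, z), (8, q), (9, r)}

{(10, d), (13, v), (20, p), (26, y), (32, v), (33, d), (34, r), (35, m), (37, z), (8, q), (9, r)}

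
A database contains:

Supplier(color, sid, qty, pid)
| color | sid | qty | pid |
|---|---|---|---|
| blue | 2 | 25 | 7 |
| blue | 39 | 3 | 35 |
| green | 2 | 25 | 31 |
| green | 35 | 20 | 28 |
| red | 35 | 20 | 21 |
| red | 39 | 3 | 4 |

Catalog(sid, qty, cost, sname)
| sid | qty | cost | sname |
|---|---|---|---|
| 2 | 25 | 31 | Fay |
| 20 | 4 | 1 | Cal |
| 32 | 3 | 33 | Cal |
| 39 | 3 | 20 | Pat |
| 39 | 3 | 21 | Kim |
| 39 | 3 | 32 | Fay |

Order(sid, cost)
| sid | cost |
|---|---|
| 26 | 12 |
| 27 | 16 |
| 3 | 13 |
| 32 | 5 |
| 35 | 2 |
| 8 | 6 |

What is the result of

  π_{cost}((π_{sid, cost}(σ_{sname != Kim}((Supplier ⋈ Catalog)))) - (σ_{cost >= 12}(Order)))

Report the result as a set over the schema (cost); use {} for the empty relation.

{20, 31, 32}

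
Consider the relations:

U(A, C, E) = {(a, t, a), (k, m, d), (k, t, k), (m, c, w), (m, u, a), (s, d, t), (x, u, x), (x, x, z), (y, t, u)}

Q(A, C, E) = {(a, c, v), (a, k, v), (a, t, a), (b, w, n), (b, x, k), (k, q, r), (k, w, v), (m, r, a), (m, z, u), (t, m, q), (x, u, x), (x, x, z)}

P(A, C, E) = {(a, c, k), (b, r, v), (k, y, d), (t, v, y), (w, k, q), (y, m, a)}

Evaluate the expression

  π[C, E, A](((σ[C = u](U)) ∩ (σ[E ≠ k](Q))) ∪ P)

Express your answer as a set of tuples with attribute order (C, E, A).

σ[C = u]: keep tuples satisfying C = u → {(m, u, a), (x, u, x)}
σ[E ≠ k]: keep tuples satisfying E ≠ k → {(a, c, v), (a, k, v), (a, t, a), (b, w, n), (k, q, r), (k, w, v), (m, r, a), (m, z, u), (t, m, q), (x, u, x), (x, x, z)}
Set intersection of the two operands is {(x, u, x)}.
Set union of the two operands is {(a, c, k), (b, r, v), (k, y, d), (t, v, y), (w, k, q), (x, u, x), (y, m, a)}.
Projecting to C, E, A: {(c, k, a), (k, q, w), (m, a, y), (r, v, b), (u, x, x), (v, y, t), (y, d, k)}

{(c, k, a), (k, q, w), (m, a, y), (r, v, b), (u, x, x), (v, y, t), (y, d, k)}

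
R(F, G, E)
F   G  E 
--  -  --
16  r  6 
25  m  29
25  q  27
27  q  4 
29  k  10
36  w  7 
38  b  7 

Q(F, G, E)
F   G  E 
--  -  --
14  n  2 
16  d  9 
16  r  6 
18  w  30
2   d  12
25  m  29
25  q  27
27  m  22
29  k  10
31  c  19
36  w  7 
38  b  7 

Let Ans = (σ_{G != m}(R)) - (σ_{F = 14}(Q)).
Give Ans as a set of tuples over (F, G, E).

{(16, r, 6), (25, q, 27), (27, q, 4), (29, k, 10), (36, w, 7), (38, b, 7)}

Filtering on G != m leaves {(16, r, 6), (25, q, 27), (27, q, 4), (29, k, 10), (36, w, 7), (38, b, 7)}.
Filtering on F = 14 leaves {(14, n, 2)}.
Taking the difference: {(16, r, 6), (25, q, 27), (27, q, 4), (29, k, 10), (36, w, 7), (38, b, 7)}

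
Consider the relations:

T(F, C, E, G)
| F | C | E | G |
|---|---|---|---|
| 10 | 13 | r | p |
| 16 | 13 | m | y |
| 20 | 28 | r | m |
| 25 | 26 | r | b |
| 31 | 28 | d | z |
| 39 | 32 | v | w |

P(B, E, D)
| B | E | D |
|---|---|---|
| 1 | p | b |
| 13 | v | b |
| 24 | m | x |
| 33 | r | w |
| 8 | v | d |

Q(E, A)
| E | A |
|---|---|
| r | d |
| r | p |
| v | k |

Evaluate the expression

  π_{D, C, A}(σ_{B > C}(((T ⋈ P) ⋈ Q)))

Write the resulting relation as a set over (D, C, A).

{(w, 13, d), (w, 13, p), (w, 26, d), (w, 26, p), (w, 28, d), (w, 28, p)}

T ⋈ P (natural join on E): {(10, 13, r, p, 33, w), (16, 13, m, y, 24, x), (20, 28, r, m, 33, w), (25, 26, r, b, 33, w), (39, 32, v, w, 13, b), (39, 32, v, w, 8, d)}
(T ⋈ P) ⋈ Q (natural join on E): {(10, 13, r, p, 33, w, d), (10, 13, r, p, 33, w, p), (20, 28, r, m, 33, w, d), (20, 28, r, m, 33, w, p), (25, 26, r, b, 33, w, d), (25, 26, r, b, 33, w, p), (39, 32, v, w, 13, b, k), (39, 32, v, w, 8, d, k)}
Apply σ_{B > C}; surviving tuples: {(10, 13, r, p, 33, w, d), (10, 13, r, p, 33, w, p), (20, 28, r, m, 33, w, d), (20, 28, r, m, 33, w, p), (25, 26, r, b, 33, w, d), (25, 26, r, b, 33, w, p)}
π[D, C, A]: project onto (D, C, A) → {(w, 13, d), (w, 13, p), (w, 26, d), (w, 26, p), (w, 28, d), (w, 28, p)}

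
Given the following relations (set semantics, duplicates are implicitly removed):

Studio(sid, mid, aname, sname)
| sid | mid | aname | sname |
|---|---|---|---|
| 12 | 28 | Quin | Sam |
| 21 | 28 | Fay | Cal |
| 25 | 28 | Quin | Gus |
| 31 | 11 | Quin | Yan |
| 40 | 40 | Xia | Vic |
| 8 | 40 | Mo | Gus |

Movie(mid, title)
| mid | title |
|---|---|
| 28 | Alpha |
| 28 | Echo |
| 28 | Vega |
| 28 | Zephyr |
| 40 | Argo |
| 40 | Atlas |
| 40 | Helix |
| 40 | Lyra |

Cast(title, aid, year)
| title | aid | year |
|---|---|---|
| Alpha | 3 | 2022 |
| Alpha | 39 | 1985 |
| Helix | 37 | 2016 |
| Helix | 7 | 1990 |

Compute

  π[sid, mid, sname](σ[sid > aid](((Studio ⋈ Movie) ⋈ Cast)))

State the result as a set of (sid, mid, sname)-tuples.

Natural join on mid: {(12, 28, Quin, Sam, Alpha), (12, 28, Quin, Sam, Echo), (12, 28, Quin, Sam, Vega), (12, 28, Quin, Sam, Zephyr), (21, 28, Fay, Cal, Alpha), (21, 28, Fay, Cal, Echo), (21, 28, Fay, Cal, Vega), (21, 28, Fay, Cal, Zephyr), (25, 28, Quin, Gus, Alpha), (25, 28, Quin, Gus, Echo), (25, 28, Quin, Gus, Vega), (25, 28, Quin, Gus, Zephyr), (40, 40, Xia, Vic, Argo), (40, 40, Xia, Vic, Atlas), (40, 40, Xia, Vic, Helix), (40, 40, Xia, Vic, Lyra), (8, 40, Mo, Gus, Argo), (8, 40, Mo, Gus, Atlas), (8, 40, Mo, Gus, Helix), (8, 40, Mo, Gus, Lyra)}
Natural join on title: {(12, 28, Quin, Sam, Alpha, 3, 2022), (12, 28, Quin, Sam, Alpha, 39, 1985), (21, 28, Fay, Cal, Alpha, 3, 2022), (21, 28, Fay, Cal, Alpha, 39, 1985), (25, 28, Quin, Gus, Alpha, 3, 2022), (25, 28, Quin, Gus, Alpha, 39, 1985), (40, 40, Xia, Vic, Helix, 37, 2016), (40, 40, Xia, Vic, Helix, 7, 1990), (8, 40, Mo, Gus, Helix, 37, 2016), (8, 40, Mo, Gus, Helix, 7, 1990)}
σ[sid > aid]: keep tuples satisfying sid > aid → {(12, 28, Quin, Sam, Alpha, 3, 2022), (21, 28, Fay, Cal, Alpha, 3, 2022), (25, 28, Quin, Gus, Alpha, 3, 2022), (40, 40, Xia, Vic, Helix, 37, 2016), (40, 40, Xia, Vic, Helix, 7, 1990), (8, 40, Mo, Gus, Helix, 7, 1990)}
Keep only column(s) sid, mid, sname (1 duplicate(s) eliminated): {(12, 28, Sam), (21, 28, Cal), (25, 28, Gus), (40, 40, Vic), (8, 40, Gus)}

{(12, 28, Sam), (21, 28, Cal), (25, 28, Gus), (40, 40, Vic), (8, 40, Gus)}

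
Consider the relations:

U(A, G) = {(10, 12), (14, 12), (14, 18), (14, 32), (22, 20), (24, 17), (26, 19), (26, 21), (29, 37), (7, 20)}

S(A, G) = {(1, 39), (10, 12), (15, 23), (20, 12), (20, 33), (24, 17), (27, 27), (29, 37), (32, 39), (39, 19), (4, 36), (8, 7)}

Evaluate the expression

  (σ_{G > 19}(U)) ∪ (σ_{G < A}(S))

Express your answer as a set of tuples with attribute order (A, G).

{(14, 32), (20, 12), (22, 20), (24, 17), (26, 21), (29, 37), (39, 19), (7, 20), (8, 7)}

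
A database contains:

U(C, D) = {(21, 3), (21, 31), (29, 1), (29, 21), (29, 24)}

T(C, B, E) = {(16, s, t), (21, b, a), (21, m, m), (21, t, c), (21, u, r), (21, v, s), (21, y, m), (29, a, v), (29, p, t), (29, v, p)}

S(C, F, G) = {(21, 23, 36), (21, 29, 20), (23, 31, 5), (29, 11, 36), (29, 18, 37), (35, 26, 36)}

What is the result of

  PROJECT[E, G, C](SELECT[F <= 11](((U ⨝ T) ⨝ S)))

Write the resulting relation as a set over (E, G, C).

Joining U and T on C yields {(21, 3, b, a), (21, 3, m, m), (21, 3, t, c), (21, 3, u, r), (21, 3, v, s), (21, 3, y, m), (21, 31, b, a), (21, 31, m, m), (21, 31, t, c), (21, 31, u, r), (21, 31, v, s), (21, 31, y, m), (29, 1, a, v), (29, 1, p, t), (29, 1, v, p), (29, 21, a, v), (29, 21, p, t), (29, 21, v, p), (29, 24, a, v), (29, 24, p, t), (29, 24, v, p)}.
Joining (U ⨝ T) and S on C yields {(21, 3, b, a, 23, 36), (21, 3, b, a, 29, 20), (21, 3, m, m, 23, 36), (21, 3, m, m, 29, 20), (21, 3, t, c, 23, 36), (21, 3, t, c, 29, 20), (21, 3, u, r, 23, 36), (21, 3, u, r, 29, 20), (21, 3, v, s, 23, 36), (21, 3, v, s, 29, 20), (21, 3, y, m, 23, 36), (21, 3, y, m, 29, 20), (21, 31, b, a, 23, 36), (21, 31, b, a, 29, 20), (21, 31, m, m, 23, 36), (21, 31, m, m, 29, 20), (21, 31, t, c, 23, 36), (21, 31, t, c, 29, 20), (21, 31, u, r, 23, 36), (21, 31, u, r, 29, 20), (21, 31, v, s, 23, 36), (21, 31, v, s, 29, 20), (21, 31, y, m, 23, 36), (21, 31, y, m, 29, 20), (29, 1, a, v, 11, 36), (29, 1, a, v, 18, 37), (29, 1, p, t, 11, 36), (29, 1, p, t, 18, 37), (29, 1, v, p, 11, 36), (29, 1, v, p, 18, 37), (29, 21, a, v, 11, 36), (29, 21, a, v, 18, 37), (29, 21, p, t, 11, 36), (29, 21, p, t, 18, 37), (29, 21, v, p, 11, 36), (29, 21, v, p, 18, 37), (29, 24, a, v, 11, 36), (29, 24, a, v, 18, 37), (29, 24, p, t, 11, 36), (29, 24, p, t, 18, 37), (29, 24, v, p, 11, 36), (29, 24, v, p, 18, 37)}.
Selection F <= 11: {(29, 1, a, v, 11, 36), (29, 1, p, t, 11, 36), (29, 1, v, p, 11, 36), (29, 21, a, v, 11, 36), (29, 21, p, t, 11, 36), (29, 21, v, p, 11, 36), (29, 24, a, v, 11, 36), (29, 24, p, t, 11, 36), (29, 24, v, p, 11, 36)}
Projecting to E, G, C (6 duplicate(s) eliminated): {(p, 36, 29), (t, 36, 29), (v, 36, 29)}

{(p, 36, 29), (t, 36, 29), (v, 36, 29)}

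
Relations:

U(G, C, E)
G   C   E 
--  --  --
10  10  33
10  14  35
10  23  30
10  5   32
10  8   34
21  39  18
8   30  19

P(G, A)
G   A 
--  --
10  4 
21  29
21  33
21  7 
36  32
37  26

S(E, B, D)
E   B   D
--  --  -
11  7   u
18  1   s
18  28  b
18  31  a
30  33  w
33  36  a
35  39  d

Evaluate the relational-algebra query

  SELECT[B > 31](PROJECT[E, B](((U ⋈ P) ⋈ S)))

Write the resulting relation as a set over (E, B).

Joining U and P on G yields {(10, 10, 33, 4), (10, 14, 35, 4), (10, 23, 30, 4), (10, 5, 32, 4), (10, 8, 34, 4), (21, 39, 18, 29), (21, 39, 18, 33), (21, 39, 18, 7)}.
Joining (U ⋈ P) and S on E yields {(10, 10, 33, 4, 36, a), (10, 14, 35, 4, 39, d), (10, 23, 30, 4, 33, w), (21, 39, 18, 29, 1, s), (21, 39, 18, 29, 28, b), (21, 39, 18, 29, 31, a), (21, 39, 18, 33, 1, s), (21, 39, 18, 33, 28, b), (21, 39, 18, 33, 31, a), (21, 39, 18, 7, 1, s), (21, 39, 18, 7, 28, b), (21, 39, 18, 7, 31, a)}.
π[E, B]: project onto (E, B) (6 duplicate(s) eliminated) → {(18, 1), (18, 28), (18, 31), (30, 33), (33, 36), (35, 39)}
σ[B > 31]: keep tuples satisfying B > 31 → {(30, 33), (33, 36), (35, 39)}

{(30, 33), (33, 36), (35, 39)}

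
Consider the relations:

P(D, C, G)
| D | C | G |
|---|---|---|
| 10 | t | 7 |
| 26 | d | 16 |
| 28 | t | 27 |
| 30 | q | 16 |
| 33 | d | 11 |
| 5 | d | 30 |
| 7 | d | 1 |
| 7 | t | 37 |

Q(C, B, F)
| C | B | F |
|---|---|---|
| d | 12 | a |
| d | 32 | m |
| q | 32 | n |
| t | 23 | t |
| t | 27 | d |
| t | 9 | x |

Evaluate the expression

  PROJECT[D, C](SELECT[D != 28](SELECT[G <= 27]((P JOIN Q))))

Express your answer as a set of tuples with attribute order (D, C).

{(10, t), (26, d), (30, q), (33, d), (7, d)}

P ⋈ Q (natural join on C): {(10, t, 7, 23, t), (10, t, 7, 27, d), (10, t, 7, 9, x), (26, d, 16, 12, a), (26, d, 16, 32, m), (28, t, 27, 23, t), (28, t, 27, 27, d), (28, t, 27, 9, x), (30, q, 16, 32, n), (33, d, 11, 12, a), (33, d, 11, 32, m), (5, d, 30, 12, a), (5, d, 30, 32, m), (7, d, 1, 12, a), (7, d, 1, 32, m), (7, t, 37, 23, t), (7, t, 37, 27, d), (7, t, 37, 9, x)}
Filtering on G <= 27 leaves {(10, t, 7, 23, t), (10, t, 7, 27, d), (10, t, 7, 9, x), (26, d, 16, 12, a), (26, d, 16, 32, m), (28, t, 27, 23, t), (28, t, 27, 27, d), (28, t, 27, 9, x), (30, q, 16, 32, n), (33, d, 11, 12, a), (33, d, 11, 32, m), (7, d, 1, 12, a), (7, d, 1, 32, m)}.
Filtering on D != 28 leaves {(10, t, 7, 23, t), (10, t, 7, 27, d), (10, t, 7, 9, x), (26, d, 16, 12, a), (26, d, 16, 32, m), (30, q, 16, 32, n), (33, d, 11, 12, a), (33, d, 11, 32, m), (7, d, 1, 12, a), (7, d, 1, 32, m)}.
Keep only column(s) D, C (5 duplicate(s) eliminated): {(10, t), (26, d), (30, q), (33, d), (7, d)}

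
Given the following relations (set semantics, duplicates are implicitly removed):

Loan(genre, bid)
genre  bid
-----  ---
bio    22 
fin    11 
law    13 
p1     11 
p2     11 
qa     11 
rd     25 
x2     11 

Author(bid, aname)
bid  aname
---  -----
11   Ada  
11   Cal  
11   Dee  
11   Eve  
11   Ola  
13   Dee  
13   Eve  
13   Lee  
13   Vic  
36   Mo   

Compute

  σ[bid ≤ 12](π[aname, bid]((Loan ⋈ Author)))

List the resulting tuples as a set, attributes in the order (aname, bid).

Natural join on bid: {(fin, 11, Ada), (fin, 11, Cal), (fin, 11, Dee), (fin, 11, Eve), (fin, 11, Ola), (law, 13, Dee), (law, 13, Eve), (law, 13, Lee), (law, 13, Vic), (p1, 11, Ada), (p1, 11, Cal), (p1, 11, Dee), (p1, 11, Eve), (p1, 11, Ola), (p2, 11, Ada), (p2, 11, Cal), (p2, 11, Dee), (p2, 11, Eve), (p2, 11, Ola), (qa, 11, Ada), (qa, 11, Cal), (qa, 11, Dee), (qa, 11, Eve), (qa, 11, Ola), (x2, 11, Ada), (x2, 11, Cal), (x2, 11, Dee), (x2, 11, Eve), (x2, 11, Ola)}
Projecting to aname, bid (20 duplicate(s) eliminated): {(Ada, 11), (Cal, 11), (Dee, 11), (Dee, 13), (Eve, 11), (Eve, 13), (Lee, 13), (Ola, 11), (Vic, 13)}
Filtering on bid ≤ 12 leaves {(Ada, 11), (Cal, 11), (Dee, 11), (Eve, 11), (Ola, 11)}.

{(Ada, 11), (Cal, 11), (Dee, 11), (Eve, 11), (Ola, 11)}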